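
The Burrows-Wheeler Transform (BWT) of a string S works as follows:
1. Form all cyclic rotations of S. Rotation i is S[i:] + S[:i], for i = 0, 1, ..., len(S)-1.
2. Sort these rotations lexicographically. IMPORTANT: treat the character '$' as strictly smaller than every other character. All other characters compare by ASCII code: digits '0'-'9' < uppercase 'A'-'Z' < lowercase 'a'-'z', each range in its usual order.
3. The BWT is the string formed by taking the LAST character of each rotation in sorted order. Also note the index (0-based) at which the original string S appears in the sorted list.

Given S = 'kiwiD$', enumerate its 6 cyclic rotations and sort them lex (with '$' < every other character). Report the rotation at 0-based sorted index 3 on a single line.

All 6 rotations (rotation i = S[i:]+S[:i]):
  rot[0] = kiwiD$
  rot[1] = iwiD$k
  rot[2] = wiD$ki
  rot[3] = iD$kiw
  rot[4] = D$kiwi
  rot[5] = $kiwiD
Sorted (with $ < everything):
  sorted[0] = $kiwiD
  sorted[1] = D$kiwi
  sorted[2] = iD$kiw
  sorted[3] = iwiD$k
  sorted[4] = kiwiD$
  sorted[5] = wiD$ki
sorted[3] = iwiD$k

Answer: iwiD$k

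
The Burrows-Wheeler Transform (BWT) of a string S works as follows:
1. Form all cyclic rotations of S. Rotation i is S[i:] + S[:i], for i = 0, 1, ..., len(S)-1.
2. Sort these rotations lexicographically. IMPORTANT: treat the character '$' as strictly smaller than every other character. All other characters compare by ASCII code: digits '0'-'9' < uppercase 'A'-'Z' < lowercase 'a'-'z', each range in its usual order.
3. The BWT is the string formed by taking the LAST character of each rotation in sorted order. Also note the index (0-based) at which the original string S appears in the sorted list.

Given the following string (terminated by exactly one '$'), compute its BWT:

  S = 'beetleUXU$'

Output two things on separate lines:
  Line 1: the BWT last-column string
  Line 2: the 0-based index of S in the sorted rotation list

All 10 rotations (rotation i = S[i:]+S[:i]):
  rot[0] = beetleUXU$
  rot[1] = eetleUXU$b
  rot[2] = etleUXU$be
  rot[3] = tleUXU$bee
  rot[4] = leUXU$beet
  rot[5] = eUXU$beetl
  rot[6] = UXU$beetle
  rot[7] = XU$beetleU
  rot[8] = U$beetleUX
  rot[9] = $beetleUXU
Sorted (with $ < everything):
  sorted[0] = $beetleUXU  (last char: 'U')
  sorted[1] = U$beetleUX  (last char: 'X')
  sorted[2] = UXU$beetle  (last char: 'e')
  sorted[3] = XU$beetleU  (last char: 'U')
  sorted[4] = beetleUXU$  (last char: '$')
  sorted[5] = eUXU$beetl  (last char: 'l')
  sorted[6] = eetleUXU$b  (last char: 'b')
  sorted[7] = etleUXU$be  (last char: 'e')
  sorted[8] = leUXU$beet  (last char: 't')
  sorted[9] = tleUXU$bee  (last char: 'e')
Last column: UXeU$lbete
Original string S is at sorted index 4

Answer: UXeU$lbete
4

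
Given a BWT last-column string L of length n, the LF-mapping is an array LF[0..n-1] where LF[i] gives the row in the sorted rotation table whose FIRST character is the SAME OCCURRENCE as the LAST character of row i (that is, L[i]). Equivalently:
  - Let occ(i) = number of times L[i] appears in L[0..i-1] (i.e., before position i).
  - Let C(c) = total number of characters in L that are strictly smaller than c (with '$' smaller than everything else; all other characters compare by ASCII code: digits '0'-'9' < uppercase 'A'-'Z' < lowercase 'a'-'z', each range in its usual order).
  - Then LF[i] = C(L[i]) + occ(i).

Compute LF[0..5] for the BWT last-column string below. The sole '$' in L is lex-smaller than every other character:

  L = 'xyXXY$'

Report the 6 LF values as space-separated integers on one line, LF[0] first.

Answer: 4 5 1 2 3 0

Derivation:
Char counts: '$':1, 'X':2, 'Y':1, 'x':1, 'y':1
C (first-col start): C('$')=0, C('X')=1, C('Y')=3, C('x')=4, C('y')=5
L[0]='x': occ=0, LF[0]=C('x')+0=4+0=4
L[1]='y': occ=0, LF[1]=C('y')+0=5+0=5
L[2]='X': occ=0, LF[2]=C('X')+0=1+0=1
L[3]='X': occ=1, LF[3]=C('X')+1=1+1=2
L[4]='Y': occ=0, LF[4]=C('Y')+0=3+0=3
L[5]='$': occ=0, LF[5]=C('$')+0=0+0=0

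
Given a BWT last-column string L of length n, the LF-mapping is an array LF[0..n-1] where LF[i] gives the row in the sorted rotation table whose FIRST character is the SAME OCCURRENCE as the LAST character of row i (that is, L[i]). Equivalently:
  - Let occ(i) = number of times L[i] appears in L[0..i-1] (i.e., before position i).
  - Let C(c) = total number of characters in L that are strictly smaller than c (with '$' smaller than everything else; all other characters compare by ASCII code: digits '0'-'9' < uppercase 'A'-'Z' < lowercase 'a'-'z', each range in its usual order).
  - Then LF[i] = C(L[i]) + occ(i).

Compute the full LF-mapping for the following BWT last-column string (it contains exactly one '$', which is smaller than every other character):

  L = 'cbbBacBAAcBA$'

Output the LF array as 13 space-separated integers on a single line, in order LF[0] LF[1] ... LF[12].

Answer: 10 8 9 4 7 11 5 1 2 12 6 3 0

Derivation:
Char counts: '$':1, 'A':3, 'B':3, 'a':1, 'b':2, 'c':3
C (first-col start): C('$')=0, C('A')=1, C('B')=4, C('a')=7, C('b')=8, C('c')=10
L[0]='c': occ=0, LF[0]=C('c')+0=10+0=10
L[1]='b': occ=0, LF[1]=C('b')+0=8+0=8
L[2]='b': occ=1, LF[2]=C('b')+1=8+1=9
L[3]='B': occ=0, LF[3]=C('B')+0=4+0=4
L[4]='a': occ=0, LF[4]=C('a')+0=7+0=7
L[5]='c': occ=1, LF[5]=C('c')+1=10+1=11
L[6]='B': occ=1, LF[6]=C('B')+1=4+1=5
L[7]='A': occ=0, LF[7]=C('A')+0=1+0=1
L[8]='A': occ=1, LF[8]=C('A')+1=1+1=2
L[9]='c': occ=2, LF[9]=C('c')+2=10+2=12
L[10]='B': occ=2, LF[10]=C('B')+2=4+2=6
L[11]='A': occ=2, LF[11]=C('A')+2=1+2=3
L[12]='$': occ=0, LF[12]=C('$')+0=0+0=0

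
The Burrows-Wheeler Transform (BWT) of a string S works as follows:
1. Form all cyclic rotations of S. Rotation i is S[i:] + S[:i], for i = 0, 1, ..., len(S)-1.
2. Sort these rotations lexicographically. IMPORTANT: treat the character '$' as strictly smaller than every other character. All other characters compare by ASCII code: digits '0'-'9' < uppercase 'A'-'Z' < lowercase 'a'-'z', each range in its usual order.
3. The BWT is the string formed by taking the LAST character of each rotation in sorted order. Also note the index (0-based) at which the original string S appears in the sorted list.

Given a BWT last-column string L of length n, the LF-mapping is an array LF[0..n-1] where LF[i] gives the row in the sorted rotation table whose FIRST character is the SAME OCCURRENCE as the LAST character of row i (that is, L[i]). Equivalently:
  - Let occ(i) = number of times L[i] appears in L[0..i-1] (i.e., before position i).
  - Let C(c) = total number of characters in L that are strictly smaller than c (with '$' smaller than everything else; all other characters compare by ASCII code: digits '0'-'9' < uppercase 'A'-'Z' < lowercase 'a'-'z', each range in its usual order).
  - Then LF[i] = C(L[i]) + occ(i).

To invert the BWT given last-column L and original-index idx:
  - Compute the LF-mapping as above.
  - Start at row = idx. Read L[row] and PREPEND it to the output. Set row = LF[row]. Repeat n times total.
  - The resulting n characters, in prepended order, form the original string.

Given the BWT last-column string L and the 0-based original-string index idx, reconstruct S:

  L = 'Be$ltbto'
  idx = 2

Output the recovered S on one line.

Answer: bottleB$

Derivation:
LF mapping: 1 3 0 4 6 2 7 5
Walk LF starting at row 2, prepending L[row]:
  step 1: row=2, L[2]='$', prepend. Next row=LF[2]=0
  step 2: row=0, L[0]='B', prepend. Next row=LF[0]=1
  step 3: row=1, L[1]='e', prepend. Next row=LF[1]=3
  step 4: row=3, L[3]='l', prepend. Next row=LF[3]=4
  step 5: row=4, L[4]='t', prepend. Next row=LF[4]=6
  step 6: row=6, L[6]='t', prepend. Next row=LF[6]=7
  step 7: row=7, L[7]='o', prepend. Next row=LF[7]=5
  step 8: row=5, L[5]='b', prepend. Next row=LF[5]=2
Reversed output: bottleB$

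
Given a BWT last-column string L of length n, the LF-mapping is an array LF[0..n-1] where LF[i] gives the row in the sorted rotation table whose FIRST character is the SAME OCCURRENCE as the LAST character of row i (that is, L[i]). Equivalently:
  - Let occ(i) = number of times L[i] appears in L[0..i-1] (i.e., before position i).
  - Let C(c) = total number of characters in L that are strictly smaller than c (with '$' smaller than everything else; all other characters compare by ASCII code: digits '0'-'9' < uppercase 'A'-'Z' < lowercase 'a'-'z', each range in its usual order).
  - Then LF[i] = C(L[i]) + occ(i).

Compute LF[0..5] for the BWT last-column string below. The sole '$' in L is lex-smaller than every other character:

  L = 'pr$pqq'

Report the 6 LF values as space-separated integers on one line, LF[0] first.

Char counts: '$':1, 'p':2, 'q':2, 'r':1
C (first-col start): C('$')=0, C('p')=1, C('q')=3, C('r')=5
L[0]='p': occ=0, LF[0]=C('p')+0=1+0=1
L[1]='r': occ=0, LF[1]=C('r')+0=5+0=5
L[2]='$': occ=0, LF[2]=C('$')+0=0+0=0
L[3]='p': occ=1, LF[3]=C('p')+1=1+1=2
L[4]='q': occ=0, LF[4]=C('q')+0=3+0=3
L[5]='q': occ=1, LF[5]=C('q')+1=3+1=4

Answer: 1 5 0 2 3 4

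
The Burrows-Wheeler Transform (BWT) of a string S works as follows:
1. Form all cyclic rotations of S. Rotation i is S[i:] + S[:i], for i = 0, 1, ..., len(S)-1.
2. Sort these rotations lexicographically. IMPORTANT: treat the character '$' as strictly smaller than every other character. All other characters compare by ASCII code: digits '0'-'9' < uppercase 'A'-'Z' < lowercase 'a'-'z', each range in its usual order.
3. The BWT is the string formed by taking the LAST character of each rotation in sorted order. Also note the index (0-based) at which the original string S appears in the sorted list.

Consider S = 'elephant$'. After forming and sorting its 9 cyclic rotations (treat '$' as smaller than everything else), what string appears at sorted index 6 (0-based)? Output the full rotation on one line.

Answer: nt$elepha

Derivation:
All 9 rotations (rotation i = S[i:]+S[:i]):
  rot[0] = elephant$
  rot[1] = lephant$e
  rot[2] = ephant$el
  rot[3] = phant$ele
  rot[4] = hant$elep
  rot[5] = ant$eleph
  rot[6] = nt$elepha
  rot[7] = t$elephan
  rot[8] = $elephant
Sorted (with $ < everything):
  sorted[0] = $elephant
  sorted[1] = ant$eleph
  sorted[2] = elephant$
  sorted[3] = ephant$el
  sorted[4] = hant$elep
  sorted[5] = lephant$e
  sorted[6] = nt$elepha
  sorted[7] = phant$ele
  sorted[8] = t$elephan
sorted[6] = nt$elepha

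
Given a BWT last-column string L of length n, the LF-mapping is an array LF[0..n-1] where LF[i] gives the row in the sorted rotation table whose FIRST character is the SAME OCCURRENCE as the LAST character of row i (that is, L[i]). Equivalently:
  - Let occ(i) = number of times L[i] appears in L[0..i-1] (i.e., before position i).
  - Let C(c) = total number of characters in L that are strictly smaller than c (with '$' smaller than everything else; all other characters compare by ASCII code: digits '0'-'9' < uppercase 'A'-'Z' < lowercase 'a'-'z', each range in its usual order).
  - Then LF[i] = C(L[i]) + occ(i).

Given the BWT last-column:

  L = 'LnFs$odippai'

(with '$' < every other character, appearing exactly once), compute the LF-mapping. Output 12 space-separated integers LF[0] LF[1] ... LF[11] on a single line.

Char counts: '$':1, 'F':1, 'L':1, 'a':1, 'd':1, 'i':2, 'n':1, 'o':1, 'p':2, 's':1
C (first-col start): C('$')=0, C('F')=1, C('L')=2, C('a')=3, C('d')=4, C('i')=5, C('n')=7, C('o')=8, C('p')=9, C('s')=11
L[0]='L': occ=0, LF[0]=C('L')+0=2+0=2
L[1]='n': occ=0, LF[1]=C('n')+0=7+0=7
L[2]='F': occ=0, LF[2]=C('F')+0=1+0=1
L[3]='s': occ=0, LF[3]=C('s')+0=11+0=11
L[4]='$': occ=0, LF[4]=C('$')+0=0+0=0
L[5]='o': occ=0, LF[5]=C('o')+0=8+0=8
L[6]='d': occ=0, LF[6]=C('d')+0=4+0=4
L[7]='i': occ=0, LF[7]=C('i')+0=5+0=5
L[8]='p': occ=0, LF[8]=C('p')+0=9+0=9
L[9]='p': occ=1, LF[9]=C('p')+1=9+1=10
L[10]='a': occ=0, LF[10]=C('a')+0=3+0=3
L[11]='i': occ=1, LF[11]=C('i')+1=5+1=6

Answer: 2 7 1 11 0 8 4 5 9 10 3 6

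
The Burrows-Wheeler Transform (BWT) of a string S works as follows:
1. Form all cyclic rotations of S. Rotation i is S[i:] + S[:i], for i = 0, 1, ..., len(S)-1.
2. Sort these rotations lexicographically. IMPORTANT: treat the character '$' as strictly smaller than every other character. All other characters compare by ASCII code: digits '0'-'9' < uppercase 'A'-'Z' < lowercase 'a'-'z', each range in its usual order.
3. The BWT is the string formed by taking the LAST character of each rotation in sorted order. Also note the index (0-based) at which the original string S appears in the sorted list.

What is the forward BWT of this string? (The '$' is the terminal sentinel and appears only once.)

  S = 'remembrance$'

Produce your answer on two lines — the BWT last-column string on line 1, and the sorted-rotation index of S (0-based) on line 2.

All 12 rotations (rotation i = S[i:]+S[:i]):
  rot[0] = remembrance$
  rot[1] = emembrance$r
  rot[2] = membrance$re
  rot[3] = embrance$rem
  rot[4] = mbrance$reme
  rot[5] = brance$remem
  rot[6] = rance$rememb
  rot[7] = ance$remembr
  rot[8] = nce$remembra
  rot[9] = ce$remembran
  rot[10] = e$remembranc
  rot[11] = $remembrance
Sorted (with $ < everything):
  sorted[0] = $remembrance  (last char: 'e')
  sorted[1] = ance$remembr  (last char: 'r')
  sorted[2] = brance$remem  (last char: 'm')
  sorted[3] = ce$remembran  (last char: 'n')
  sorted[4] = e$remembranc  (last char: 'c')
  sorted[5] = embrance$rem  (last char: 'm')
  sorted[6] = emembrance$r  (last char: 'r')
  sorted[7] = mbrance$reme  (last char: 'e')
  sorted[8] = membrance$re  (last char: 'e')
  sorted[9] = nce$remembra  (last char: 'a')
  sorted[10] = rance$rememb  (last char: 'b')
  sorted[11] = remembrance$  (last char: '$')
Last column: ermncmreeab$
Original string S is at sorted index 11

Answer: ermncmreeab$
11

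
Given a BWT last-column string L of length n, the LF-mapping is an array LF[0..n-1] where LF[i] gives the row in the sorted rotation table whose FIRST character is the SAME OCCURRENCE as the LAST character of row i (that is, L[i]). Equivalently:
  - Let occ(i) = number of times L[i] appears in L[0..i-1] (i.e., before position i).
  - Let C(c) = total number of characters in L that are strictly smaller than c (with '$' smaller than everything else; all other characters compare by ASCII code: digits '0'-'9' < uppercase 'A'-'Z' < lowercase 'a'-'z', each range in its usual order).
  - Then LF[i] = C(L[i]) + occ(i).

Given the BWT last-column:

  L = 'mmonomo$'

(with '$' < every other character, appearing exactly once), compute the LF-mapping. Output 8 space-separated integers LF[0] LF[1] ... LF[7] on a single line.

Answer: 1 2 5 4 6 3 7 0

Derivation:
Char counts: '$':1, 'm':3, 'n':1, 'o':3
C (first-col start): C('$')=0, C('m')=1, C('n')=4, C('o')=5
L[0]='m': occ=0, LF[0]=C('m')+0=1+0=1
L[1]='m': occ=1, LF[1]=C('m')+1=1+1=2
L[2]='o': occ=0, LF[2]=C('o')+0=5+0=5
L[3]='n': occ=0, LF[3]=C('n')+0=4+0=4
L[4]='o': occ=1, LF[4]=C('o')+1=5+1=6
L[5]='m': occ=2, LF[5]=C('m')+2=1+2=3
L[6]='o': occ=2, LF[6]=C('o')+2=5+2=7
L[7]='$': occ=0, LF[7]=C('$')+0=0+0=0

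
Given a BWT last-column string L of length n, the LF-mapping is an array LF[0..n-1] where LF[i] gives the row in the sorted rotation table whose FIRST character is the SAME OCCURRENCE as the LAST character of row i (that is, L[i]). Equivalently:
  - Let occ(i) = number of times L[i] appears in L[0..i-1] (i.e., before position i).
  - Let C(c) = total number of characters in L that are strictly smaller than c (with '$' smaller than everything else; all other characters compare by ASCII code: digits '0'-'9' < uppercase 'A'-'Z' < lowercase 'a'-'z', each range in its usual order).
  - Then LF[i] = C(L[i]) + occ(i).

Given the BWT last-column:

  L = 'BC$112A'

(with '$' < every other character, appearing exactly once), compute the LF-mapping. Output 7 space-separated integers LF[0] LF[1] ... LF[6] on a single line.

Answer: 5 6 0 1 2 3 4

Derivation:
Char counts: '$':1, '1':2, '2':1, 'A':1, 'B':1, 'C':1
C (first-col start): C('$')=0, C('1')=1, C('2')=3, C('A')=4, C('B')=5, C('C')=6
L[0]='B': occ=0, LF[0]=C('B')+0=5+0=5
L[1]='C': occ=0, LF[1]=C('C')+0=6+0=6
L[2]='$': occ=0, LF[2]=C('$')+0=0+0=0
L[3]='1': occ=0, LF[3]=C('1')+0=1+0=1
L[4]='1': occ=1, LF[4]=C('1')+1=1+1=2
L[5]='2': occ=0, LF[5]=C('2')+0=3+0=3
L[6]='A': occ=0, LF[6]=C('A')+0=4+0=4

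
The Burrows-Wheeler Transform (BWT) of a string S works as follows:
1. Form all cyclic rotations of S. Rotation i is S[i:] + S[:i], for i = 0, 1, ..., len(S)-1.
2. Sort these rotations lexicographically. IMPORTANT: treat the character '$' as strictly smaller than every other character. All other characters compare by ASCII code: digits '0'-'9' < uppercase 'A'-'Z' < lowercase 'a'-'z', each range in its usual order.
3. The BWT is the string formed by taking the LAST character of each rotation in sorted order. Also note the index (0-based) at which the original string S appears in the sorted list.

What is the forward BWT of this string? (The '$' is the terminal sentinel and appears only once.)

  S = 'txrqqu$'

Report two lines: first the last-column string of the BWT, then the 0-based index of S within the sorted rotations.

All 7 rotations (rotation i = S[i:]+S[:i]):
  rot[0] = txrqqu$
  rot[1] = xrqqu$t
  rot[2] = rqqu$tx
  rot[3] = qqu$txr
  rot[4] = qu$txrq
  rot[5] = u$txrqq
  rot[6] = $txrqqu
Sorted (with $ < everything):
  sorted[0] = $txrqqu  (last char: 'u')
  sorted[1] = qqu$txr  (last char: 'r')
  sorted[2] = qu$txrq  (last char: 'q')
  sorted[3] = rqqu$tx  (last char: 'x')
  sorted[4] = txrqqu$  (last char: '$')
  sorted[5] = u$txrqq  (last char: 'q')
  sorted[6] = xrqqu$t  (last char: 't')
Last column: urqx$qt
Original string S is at sorted index 4

Answer: urqx$qt
4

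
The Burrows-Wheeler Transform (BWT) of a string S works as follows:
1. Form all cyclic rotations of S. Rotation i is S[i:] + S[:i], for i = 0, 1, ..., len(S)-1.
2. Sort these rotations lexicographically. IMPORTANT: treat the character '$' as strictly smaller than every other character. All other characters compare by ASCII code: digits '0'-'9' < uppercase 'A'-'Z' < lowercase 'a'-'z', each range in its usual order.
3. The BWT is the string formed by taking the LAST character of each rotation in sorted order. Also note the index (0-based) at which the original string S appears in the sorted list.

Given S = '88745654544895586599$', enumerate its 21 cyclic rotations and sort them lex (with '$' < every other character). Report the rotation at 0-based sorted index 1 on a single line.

Answer: 44895586599$887456545

Derivation:
All 21 rotations (rotation i = S[i:]+S[:i]):
  rot[0] = 88745654544895586599$
  rot[1] = 8745654544895586599$8
  rot[2] = 745654544895586599$88
  rot[3] = 45654544895586599$887
  rot[4] = 5654544895586599$8874
  rot[5] = 654544895586599$88745
  rot[6] = 54544895586599$887456
  rot[7] = 4544895586599$8874565
  rot[8] = 544895586599$88745654
  rot[9] = 44895586599$887456545
  rot[10] = 4895586599$8874565454
  rot[11] = 895586599$88745654544
  rot[12] = 95586599$887456545448
  rot[13] = 5586599$8874565454489
  rot[14] = 586599$88745654544895
  rot[15] = 86599$887456545448955
  rot[16] = 6599$8874565454489558
  rot[17] = 599$88745654544895586
  rot[18] = 99$887456545448955865
  rot[19] = 9$8874565454489558659
  rot[20] = $88745654544895586599
Sorted (with $ < everything):
  sorted[0] = $88745654544895586599
  sorted[1] = 44895586599$887456545
  sorted[2] = 4544895586599$8874565
  sorted[3] = 45654544895586599$887
  sorted[4] = 4895586599$8874565454
  sorted[5] = 544895586599$88745654
  sorted[6] = 54544895586599$887456
  sorted[7] = 5586599$8874565454489
  sorted[8] = 5654544895586599$8874
  sorted[9] = 586599$88745654544895
  sorted[10] = 599$88745654544895586
  sorted[11] = 654544895586599$88745
  sorted[12] = 6599$8874565454489558
  sorted[13] = 745654544895586599$88
  sorted[14] = 86599$887456545448955
  sorted[15] = 8745654544895586599$8
  sorted[16] = 88745654544895586599$
  sorted[17] = 895586599$88745654544
  sorted[18] = 9$8874565454489558659
  sorted[19] = 95586599$887456545448
  sorted[20] = 99$887456545448955865
sorted[1] = 44895586599$887456545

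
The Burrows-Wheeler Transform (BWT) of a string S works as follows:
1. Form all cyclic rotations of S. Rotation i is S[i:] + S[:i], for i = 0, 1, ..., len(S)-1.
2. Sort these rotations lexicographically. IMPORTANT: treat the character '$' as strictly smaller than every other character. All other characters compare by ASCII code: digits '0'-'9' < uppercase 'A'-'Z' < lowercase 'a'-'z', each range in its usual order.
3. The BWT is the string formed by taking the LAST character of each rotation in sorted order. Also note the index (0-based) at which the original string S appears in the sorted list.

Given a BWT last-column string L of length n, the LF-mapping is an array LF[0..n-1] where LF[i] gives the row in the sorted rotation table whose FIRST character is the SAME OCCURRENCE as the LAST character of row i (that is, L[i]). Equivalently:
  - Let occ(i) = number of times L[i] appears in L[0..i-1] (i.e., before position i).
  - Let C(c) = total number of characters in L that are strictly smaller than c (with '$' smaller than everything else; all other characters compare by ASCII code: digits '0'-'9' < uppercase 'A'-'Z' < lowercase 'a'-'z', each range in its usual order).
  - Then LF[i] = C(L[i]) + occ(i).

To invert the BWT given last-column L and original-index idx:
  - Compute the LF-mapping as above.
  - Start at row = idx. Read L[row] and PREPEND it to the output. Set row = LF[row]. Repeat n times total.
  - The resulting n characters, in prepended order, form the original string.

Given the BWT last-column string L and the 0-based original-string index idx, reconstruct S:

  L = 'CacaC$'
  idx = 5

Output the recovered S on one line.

LF mapping: 1 3 5 4 2 0
Walk LF starting at row 5, prepending L[row]:
  step 1: row=5, L[5]='$', prepend. Next row=LF[5]=0
  step 2: row=0, L[0]='C', prepend. Next row=LF[0]=1
  step 3: row=1, L[1]='a', prepend. Next row=LF[1]=3
  step 4: row=3, L[3]='a', prepend. Next row=LF[3]=4
  step 5: row=4, L[4]='C', prepend. Next row=LF[4]=2
  step 6: row=2, L[2]='c', prepend. Next row=LF[2]=5
Reversed output: cCaaC$

Answer: cCaaC$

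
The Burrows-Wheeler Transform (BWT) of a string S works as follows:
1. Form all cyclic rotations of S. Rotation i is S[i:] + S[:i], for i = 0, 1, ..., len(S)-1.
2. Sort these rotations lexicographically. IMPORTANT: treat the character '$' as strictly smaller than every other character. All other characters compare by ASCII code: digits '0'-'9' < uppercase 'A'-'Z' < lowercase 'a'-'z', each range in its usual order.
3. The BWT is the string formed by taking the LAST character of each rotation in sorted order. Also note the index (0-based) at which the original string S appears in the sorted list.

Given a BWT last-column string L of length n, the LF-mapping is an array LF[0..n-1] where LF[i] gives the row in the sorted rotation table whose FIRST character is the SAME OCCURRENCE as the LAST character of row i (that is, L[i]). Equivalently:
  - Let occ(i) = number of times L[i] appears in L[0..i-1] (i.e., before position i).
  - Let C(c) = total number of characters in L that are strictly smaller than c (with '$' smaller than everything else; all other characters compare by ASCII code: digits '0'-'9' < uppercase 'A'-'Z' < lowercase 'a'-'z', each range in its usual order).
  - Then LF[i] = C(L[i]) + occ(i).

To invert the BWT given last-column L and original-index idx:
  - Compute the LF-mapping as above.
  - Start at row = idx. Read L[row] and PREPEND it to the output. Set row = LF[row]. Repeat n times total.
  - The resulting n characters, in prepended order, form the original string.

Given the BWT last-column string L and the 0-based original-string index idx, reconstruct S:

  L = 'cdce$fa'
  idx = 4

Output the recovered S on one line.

LF mapping: 2 4 3 5 0 6 1
Walk LF starting at row 4, prepending L[row]:
  step 1: row=4, L[4]='$', prepend. Next row=LF[4]=0
  step 2: row=0, L[0]='c', prepend. Next row=LF[0]=2
  step 3: row=2, L[2]='c', prepend. Next row=LF[2]=3
  step 4: row=3, L[3]='e', prepend. Next row=LF[3]=5
  step 5: row=5, L[5]='f', prepend. Next row=LF[5]=6
  step 6: row=6, L[6]='a', prepend. Next row=LF[6]=1
  step 7: row=1, L[1]='d', prepend. Next row=LF[1]=4
Reversed output: dafecc$

Answer: dafecc$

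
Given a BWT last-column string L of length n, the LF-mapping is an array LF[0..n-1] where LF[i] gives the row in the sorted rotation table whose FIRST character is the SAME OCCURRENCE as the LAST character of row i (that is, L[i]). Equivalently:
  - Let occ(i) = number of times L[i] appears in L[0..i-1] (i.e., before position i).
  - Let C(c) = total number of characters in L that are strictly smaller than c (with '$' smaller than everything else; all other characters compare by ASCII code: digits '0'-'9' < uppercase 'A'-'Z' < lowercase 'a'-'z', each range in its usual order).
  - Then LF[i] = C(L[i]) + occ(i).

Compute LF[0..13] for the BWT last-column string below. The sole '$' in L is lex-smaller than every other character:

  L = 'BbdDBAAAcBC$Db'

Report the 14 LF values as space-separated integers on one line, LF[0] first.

Char counts: '$':1, 'A':3, 'B':3, 'C':1, 'D':2, 'b':2, 'c':1, 'd':1
C (first-col start): C('$')=0, C('A')=1, C('B')=4, C('C')=7, C('D')=8, C('b')=10, C('c')=12, C('d')=13
L[0]='B': occ=0, LF[0]=C('B')+0=4+0=4
L[1]='b': occ=0, LF[1]=C('b')+0=10+0=10
L[2]='d': occ=0, LF[2]=C('d')+0=13+0=13
L[3]='D': occ=0, LF[3]=C('D')+0=8+0=8
L[4]='B': occ=1, LF[4]=C('B')+1=4+1=5
L[5]='A': occ=0, LF[5]=C('A')+0=1+0=1
L[6]='A': occ=1, LF[6]=C('A')+1=1+1=2
L[7]='A': occ=2, LF[7]=C('A')+2=1+2=3
L[8]='c': occ=0, LF[8]=C('c')+0=12+0=12
L[9]='B': occ=2, LF[9]=C('B')+2=4+2=6
L[10]='C': occ=0, LF[10]=C('C')+0=7+0=7
L[11]='$': occ=0, LF[11]=C('$')+0=0+0=0
L[12]='D': occ=1, LF[12]=C('D')+1=8+1=9
L[13]='b': occ=1, LF[13]=C('b')+1=10+1=11

Answer: 4 10 13 8 5 1 2 3 12 6 7 0 9 11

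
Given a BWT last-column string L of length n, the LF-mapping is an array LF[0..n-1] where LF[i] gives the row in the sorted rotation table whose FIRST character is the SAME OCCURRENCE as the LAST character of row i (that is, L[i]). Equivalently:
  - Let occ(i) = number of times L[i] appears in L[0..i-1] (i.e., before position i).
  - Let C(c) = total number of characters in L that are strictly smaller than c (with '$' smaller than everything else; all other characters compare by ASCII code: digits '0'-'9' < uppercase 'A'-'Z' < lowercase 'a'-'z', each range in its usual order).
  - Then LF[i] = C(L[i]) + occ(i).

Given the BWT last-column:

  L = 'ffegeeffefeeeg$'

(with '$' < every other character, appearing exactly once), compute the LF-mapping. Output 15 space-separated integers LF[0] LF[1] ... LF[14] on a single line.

Answer: 8 9 1 13 2 3 10 11 4 12 5 6 7 14 0

Derivation:
Char counts: '$':1, 'e':7, 'f':5, 'g':2
C (first-col start): C('$')=0, C('e')=1, C('f')=8, C('g')=13
L[0]='f': occ=0, LF[0]=C('f')+0=8+0=8
L[1]='f': occ=1, LF[1]=C('f')+1=8+1=9
L[2]='e': occ=0, LF[2]=C('e')+0=1+0=1
L[3]='g': occ=0, LF[3]=C('g')+0=13+0=13
L[4]='e': occ=1, LF[4]=C('e')+1=1+1=2
L[5]='e': occ=2, LF[5]=C('e')+2=1+2=3
L[6]='f': occ=2, LF[6]=C('f')+2=8+2=10
L[7]='f': occ=3, LF[7]=C('f')+3=8+3=11
L[8]='e': occ=3, LF[8]=C('e')+3=1+3=4
L[9]='f': occ=4, LF[9]=C('f')+4=8+4=12
L[10]='e': occ=4, LF[10]=C('e')+4=1+4=5
L[11]='e': occ=5, LF[11]=C('e')+5=1+5=6
L[12]='e': occ=6, LF[12]=C('e')+6=1+6=7
L[13]='g': occ=1, LF[13]=C('g')+1=13+1=14
L[14]='$': occ=0, LF[14]=C('$')+0=0+0=0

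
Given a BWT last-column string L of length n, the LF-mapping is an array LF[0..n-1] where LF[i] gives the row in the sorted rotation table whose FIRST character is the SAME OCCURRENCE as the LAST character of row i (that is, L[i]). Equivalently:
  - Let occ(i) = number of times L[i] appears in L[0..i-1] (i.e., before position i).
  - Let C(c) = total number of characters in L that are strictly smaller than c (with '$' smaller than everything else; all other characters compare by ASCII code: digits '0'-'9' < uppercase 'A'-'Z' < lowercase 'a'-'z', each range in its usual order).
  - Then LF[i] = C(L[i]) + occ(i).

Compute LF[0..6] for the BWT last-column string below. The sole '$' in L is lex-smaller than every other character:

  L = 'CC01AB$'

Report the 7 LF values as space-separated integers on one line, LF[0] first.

Char counts: '$':1, '0':1, '1':1, 'A':1, 'B':1, 'C':2
C (first-col start): C('$')=0, C('0')=1, C('1')=2, C('A')=3, C('B')=4, C('C')=5
L[0]='C': occ=0, LF[0]=C('C')+0=5+0=5
L[1]='C': occ=1, LF[1]=C('C')+1=5+1=6
L[2]='0': occ=0, LF[2]=C('0')+0=1+0=1
L[3]='1': occ=0, LF[3]=C('1')+0=2+0=2
L[4]='A': occ=0, LF[4]=C('A')+0=3+0=3
L[5]='B': occ=0, LF[5]=C('B')+0=4+0=4
L[6]='$': occ=0, LF[6]=C('$')+0=0+0=0

Answer: 5 6 1 2 3 4 0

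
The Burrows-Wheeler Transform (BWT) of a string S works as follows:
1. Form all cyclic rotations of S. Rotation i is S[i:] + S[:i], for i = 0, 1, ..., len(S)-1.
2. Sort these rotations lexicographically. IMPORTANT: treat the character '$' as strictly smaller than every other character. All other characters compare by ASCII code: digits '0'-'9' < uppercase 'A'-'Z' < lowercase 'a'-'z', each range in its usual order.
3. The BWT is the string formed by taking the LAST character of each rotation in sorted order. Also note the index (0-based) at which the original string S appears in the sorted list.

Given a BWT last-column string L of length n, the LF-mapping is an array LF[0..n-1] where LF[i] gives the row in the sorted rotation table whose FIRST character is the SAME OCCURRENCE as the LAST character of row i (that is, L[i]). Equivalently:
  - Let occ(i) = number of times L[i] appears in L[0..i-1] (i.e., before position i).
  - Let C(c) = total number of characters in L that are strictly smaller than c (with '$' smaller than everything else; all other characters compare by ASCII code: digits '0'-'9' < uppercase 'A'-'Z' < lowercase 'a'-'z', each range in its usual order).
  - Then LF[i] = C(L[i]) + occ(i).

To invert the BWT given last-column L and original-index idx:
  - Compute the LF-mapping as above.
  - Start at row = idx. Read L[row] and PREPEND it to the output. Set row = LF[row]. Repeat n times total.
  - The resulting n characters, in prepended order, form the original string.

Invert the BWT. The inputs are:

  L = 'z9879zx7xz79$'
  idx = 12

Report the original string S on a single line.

Answer: zxx9879z977z$

Derivation:
LF mapping: 10 5 4 1 6 11 8 2 9 12 3 7 0
Walk LF starting at row 12, prepending L[row]:
  step 1: row=12, L[12]='$', prepend. Next row=LF[12]=0
  step 2: row=0, L[0]='z', prepend. Next row=LF[0]=10
  step 3: row=10, L[10]='7', prepend. Next row=LF[10]=3
  step 4: row=3, L[3]='7', prepend. Next row=LF[3]=1
  step 5: row=1, L[1]='9', prepend. Next row=LF[1]=5
  step 6: row=5, L[5]='z', prepend. Next row=LF[5]=11
  step 7: row=11, L[11]='9', prepend. Next row=LF[11]=7
  step 8: row=7, L[7]='7', prepend. Next row=LF[7]=2
  step 9: row=2, L[2]='8', prepend. Next row=LF[2]=4
  step 10: row=4, L[4]='9', prepend. Next row=LF[4]=6
  step 11: row=6, L[6]='x', prepend. Next row=LF[6]=8
  step 12: row=8, L[8]='x', prepend. Next row=LF[8]=9
  step 13: row=9, L[9]='z', prepend. Next row=LF[9]=12
Reversed output: zxx9879z977z$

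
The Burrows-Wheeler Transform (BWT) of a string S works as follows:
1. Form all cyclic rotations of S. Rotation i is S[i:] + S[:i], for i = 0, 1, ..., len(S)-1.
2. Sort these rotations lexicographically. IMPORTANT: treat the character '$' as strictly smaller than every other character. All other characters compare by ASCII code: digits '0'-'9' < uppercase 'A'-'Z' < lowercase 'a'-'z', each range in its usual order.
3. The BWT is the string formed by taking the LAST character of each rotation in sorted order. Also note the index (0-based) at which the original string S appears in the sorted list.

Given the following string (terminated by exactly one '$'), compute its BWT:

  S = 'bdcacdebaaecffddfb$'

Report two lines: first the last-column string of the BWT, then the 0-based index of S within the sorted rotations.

All 19 rotations (rotation i = S[i:]+S[:i]):
  rot[0] = bdcacdebaaecffddfb$
  rot[1] = dcacdebaaecffddfb$b
  rot[2] = cacdebaaecffddfb$bd
  rot[3] = acdebaaecffddfb$bdc
  rot[4] = cdebaaecffddfb$bdca
  rot[5] = debaaecffddfb$bdcac
  rot[6] = ebaaecffddfb$bdcacd
  rot[7] = baaecffddfb$bdcacde
  rot[8] = aaecffddfb$bdcacdeb
  rot[9] = aecffddfb$bdcacdeba
  rot[10] = ecffddfb$bdcacdebaa
  rot[11] = cffddfb$bdcacdebaae
  rot[12] = ffddfb$bdcacdebaaec
  rot[13] = fddfb$bdcacdebaaecf
  rot[14] = ddfb$bdcacdebaaecff
  rot[15] = dfb$bdcacdebaaecffd
  rot[16] = fb$bdcacdebaaecffdd
  rot[17] = b$bdcacdebaaecffddf
  rot[18] = $bdcacdebaaecffddfb
Sorted (with $ < everything):
  sorted[0] = $bdcacdebaaecffddfb  (last char: 'b')
  sorted[1] = aaecffddfb$bdcacdeb  (last char: 'b')
  sorted[2] = acdebaaecffddfb$bdc  (last char: 'c')
  sorted[3] = aecffddfb$bdcacdeba  (last char: 'a')
  sorted[4] = b$bdcacdebaaecffddf  (last char: 'f')
  sorted[5] = baaecffddfb$bdcacde  (last char: 'e')
  sorted[6] = bdcacdebaaecffddfb$  (last char: '$')
  sorted[7] = cacdebaaecffddfb$bd  (last char: 'd')
  sorted[8] = cdebaaecffddfb$bdca  (last char: 'a')
  sorted[9] = cffddfb$bdcacdebaae  (last char: 'e')
  sorted[10] = dcacdebaaecffddfb$b  (last char: 'b')
  sorted[11] = ddfb$bdcacdebaaecff  (last char: 'f')
  sorted[12] = debaaecffddfb$bdcac  (last char: 'c')
  sorted[13] = dfb$bdcacdebaaecffd  (last char: 'd')
  sorted[14] = ebaaecffddfb$bdcacd  (last char: 'd')
  sorted[15] = ecffddfb$bdcacdebaa  (last char: 'a')
  sorted[16] = fb$bdcacdebaaecffdd  (last char: 'd')
  sorted[17] = fddfb$bdcacdebaaecf  (last char: 'f')
  sorted[18] = ffddfb$bdcacdebaaec  (last char: 'c')
Last column: bbcafe$daebfcddadfc
Original string S is at sorted index 6

Answer: bbcafe$daebfcddadfc
6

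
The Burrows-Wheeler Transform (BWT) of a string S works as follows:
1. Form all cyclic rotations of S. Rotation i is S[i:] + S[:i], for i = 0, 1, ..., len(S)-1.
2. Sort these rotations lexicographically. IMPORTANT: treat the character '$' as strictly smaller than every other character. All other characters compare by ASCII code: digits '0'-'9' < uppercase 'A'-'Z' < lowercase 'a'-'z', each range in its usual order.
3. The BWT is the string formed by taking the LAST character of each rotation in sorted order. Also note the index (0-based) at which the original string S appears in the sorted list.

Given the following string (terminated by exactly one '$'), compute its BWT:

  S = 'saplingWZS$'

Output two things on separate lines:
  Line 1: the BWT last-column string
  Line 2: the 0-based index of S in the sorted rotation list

Answer: SZgWsnlpia$
10

Derivation:
All 11 rotations (rotation i = S[i:]+S[:i]):
  rot[0] = saplingWZS$
  rot[1] = aplingWZS$s
  rot[2] = plingWZS$sa
  rot[3] = lingWZS$sap
  rot[4] = ingWZS$sapl
  rot[5] = ngWZS$sapli
  rot[6] = gWZS$saplin
  rot[7] = WZS$sapling
  rot[8] = ZS$saplingW
  rot[9] = S$saplingWZ
  rot[10] = $saplingWZS
Sorted (with $ < everything):
  sorted[0] = $saplingWZS  (last char: 'S')
  sorted[1] = S$saplingWZ  (last char: 'Z')
  sorted[2] = WZS$sapling  (last char: 'g')
  sorted[3] = ZS$saplingW  (last char: 'W')
  sorted[4] = aplingWZS$s  (last char: 's')
  sorted[5] = gWZS$saplin  (last char: 'n')
  sorted[6] = ingWZS$sapl  (last char: 'l')
  sorted[7] = lingWZS$sap  (last char: 'p')
  sorted[8] = ngWZS$sapli  (last char: 'i')
  sorted[9] = plingWZS$sa  (last char: 'a')
  sorted[10] = saplingWZS$  (last char: '$')
Last column: SZgWsnlpia$
Original string S is at sorted index 10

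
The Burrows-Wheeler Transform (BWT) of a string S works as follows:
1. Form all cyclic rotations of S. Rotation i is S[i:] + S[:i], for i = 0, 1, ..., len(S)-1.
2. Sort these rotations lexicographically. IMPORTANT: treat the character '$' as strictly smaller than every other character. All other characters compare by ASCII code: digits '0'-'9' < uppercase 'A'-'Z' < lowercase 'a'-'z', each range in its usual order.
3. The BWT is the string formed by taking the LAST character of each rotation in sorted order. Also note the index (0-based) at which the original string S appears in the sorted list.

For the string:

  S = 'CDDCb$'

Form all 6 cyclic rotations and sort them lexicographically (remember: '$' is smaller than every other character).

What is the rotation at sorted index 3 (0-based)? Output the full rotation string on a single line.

All 6 rotations (rotation i = S[i:]+S[:i]):
  rot[0] = CDDCb$
  rot[1] = DDCb$C
  rot[2] = DCb$CD
  rot[3] = Cb$CDD
  rot[4] = b$CDDC
  rot[5] = $CDDCb
Sorted (with $ < everything):
  sorted[0] = $CDDCb
  sorted[1] = CDDCb$
  sorted[2] = Cb$CDD
  sorted[3] = DCb$CD
  sorted[4] = DDCb$C
  sorted[5] = b$CDDC
sorted[3] = DCb$CD

Answer: DCb$CD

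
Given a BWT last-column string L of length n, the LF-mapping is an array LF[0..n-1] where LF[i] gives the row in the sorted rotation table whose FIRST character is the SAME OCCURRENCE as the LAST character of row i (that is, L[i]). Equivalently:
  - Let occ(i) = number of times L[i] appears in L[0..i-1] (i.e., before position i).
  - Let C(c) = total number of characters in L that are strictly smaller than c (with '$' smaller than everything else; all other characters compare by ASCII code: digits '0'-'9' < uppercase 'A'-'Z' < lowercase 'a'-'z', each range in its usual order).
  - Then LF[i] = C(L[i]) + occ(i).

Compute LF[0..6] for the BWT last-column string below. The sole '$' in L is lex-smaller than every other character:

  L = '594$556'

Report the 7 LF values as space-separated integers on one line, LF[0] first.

Answer: 2 6 1 0 3 4 5

Derivation:
Char counts: '$':1, '4':1, '5':3, '6':1, '9':1
C (first-col start): C('$')=0, C('4')=1, C('5')=2, C('6')=5, C('9')=6
L[0]='5': occ=0, LF[0]=C('5')+0=2+0=2
L[1]='9': occ=0, LF[1]=C('9')+0=6+0=6
L[2]='4': occ=0, LF[2]=C('4')+0=1+0=1
L[3]='$': occ=0, LF[3]=C('$')+0=0+0=0
L[4]='5': occ=1, LF[4]=C('5')+1=2+1=3
L[5]='5': occ=2, LF[5]=C('5')+2=2+2=4
L[6]='6': occ=0, LF[6]=C('6')+0=5+0=5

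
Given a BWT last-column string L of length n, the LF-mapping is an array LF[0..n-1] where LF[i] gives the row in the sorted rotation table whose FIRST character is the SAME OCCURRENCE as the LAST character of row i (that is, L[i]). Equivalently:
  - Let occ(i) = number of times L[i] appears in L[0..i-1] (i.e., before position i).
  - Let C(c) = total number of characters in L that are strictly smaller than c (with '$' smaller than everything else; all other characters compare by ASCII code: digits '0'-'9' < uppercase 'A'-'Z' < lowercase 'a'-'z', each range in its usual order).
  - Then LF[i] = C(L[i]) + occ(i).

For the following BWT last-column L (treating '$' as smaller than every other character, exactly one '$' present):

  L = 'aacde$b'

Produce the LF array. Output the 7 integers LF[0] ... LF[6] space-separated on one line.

Answer: 1 2 4 5 6 0 3

Derivation:
Char counts: '$':1, 'a':2, 'b':1, 'c':1, 'd':1, 'e':1
C (first-col start): C('$')=0, C('a')=1, C('b')=3, C('c')=4, C('d')=5, C('e')=6
L[0]='a': occ=0, LF[0]=C('a')+0=1+0=1
L[1]='a': occ=1, LF[1]=C('a')+1=1+1=2
L[2]='c': occ=0, LF[2]=C('c')+0=4+0=4
L[3]='d': occ=0, LF[3]=C('d')+0=5+0=5
L[4]='e': occ=0, LF[4]=C('e')+0=6+0=6
L[5]='$': occ=0, LF[5]=C('$')+0=0+0=0
L[6]='b': occ=0, LF[6]=C('b')+0=3+0=3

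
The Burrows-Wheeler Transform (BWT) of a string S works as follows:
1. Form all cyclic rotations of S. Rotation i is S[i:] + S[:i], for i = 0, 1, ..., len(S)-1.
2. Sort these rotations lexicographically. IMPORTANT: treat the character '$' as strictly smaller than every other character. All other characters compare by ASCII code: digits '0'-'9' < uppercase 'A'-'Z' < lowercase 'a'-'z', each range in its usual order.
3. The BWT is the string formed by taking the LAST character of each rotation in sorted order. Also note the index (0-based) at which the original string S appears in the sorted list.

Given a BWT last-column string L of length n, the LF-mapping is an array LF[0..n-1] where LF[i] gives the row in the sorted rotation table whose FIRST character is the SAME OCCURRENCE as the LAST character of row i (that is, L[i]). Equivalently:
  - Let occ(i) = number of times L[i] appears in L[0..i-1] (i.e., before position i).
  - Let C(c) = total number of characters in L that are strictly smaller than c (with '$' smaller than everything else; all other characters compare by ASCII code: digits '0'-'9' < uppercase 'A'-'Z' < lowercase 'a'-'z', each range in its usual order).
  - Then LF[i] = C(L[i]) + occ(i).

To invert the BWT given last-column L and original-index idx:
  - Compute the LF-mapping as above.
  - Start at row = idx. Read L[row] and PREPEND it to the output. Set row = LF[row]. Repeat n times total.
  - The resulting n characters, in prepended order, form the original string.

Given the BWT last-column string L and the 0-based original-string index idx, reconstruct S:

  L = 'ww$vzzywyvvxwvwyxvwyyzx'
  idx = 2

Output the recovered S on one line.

LF mapping: 6 7 0 1 20 21 15 8 16 2 3 12 9 4 10 17 13 5 11 18 19 22 14
Walk LF starting at row 2, prepending L[row]:
  step 1: row=2, L[2]='$', prepend. Next row=LF[2]=0
  step 2: row=0, L[0]='w', prepend. Next row=LF[0]=6
  step 3: row=6, L[6]='y', prepend. Next row=LF[6]=15
  step 4: row=15, L[15]='y', prepend. Next row=LF[15]=17
  step 5: row=17, L[17]='v', prepend. Next row=LF[17]=5
  step 6: row=5, L[5]='z', prepend. Next row=LF[5]=21
  step 7: row=21, L[21]='z', prepend. Next row=LF[21]=22
  step 8: row=22, L[22]='x', prepend. Next row=LF[22]=14
  step 9: row=14, L[14]='w', prepend. Next row=LF[14]=10
  step 10: row=10, L[10]='v', prepend. Next row=LF[10]=3
  step 11: row=3, L[3]='v', prepend. Next row=LF[3]=1
  step 12: row=1, L[1]='w', prepend. Next row=LF[1]=7
  step 13: row=7, L[7]='w', prepend. Next row=LF[7]=8
  step 14: row=8, L[8]='y', prepend. Next row=LF[8]=16
  step 15: row=16, L[16]='x', prepend. Next row=LF[16]=13
  step 16: row=13, L[13]='v', prepend. Next row=LF[13]=4
  step 17: row=4, L[4]='z', prepend. Next row=LF[4]=20
  step 18: row=20, L[20]='y', prepend. Next row=LF[20]=19
  step 19: row=19, L[19]='y', prepend. Next row=LF[19]=18
  step 20: row=18, L[18]='w', prepend. Next row=LF[18]=11
  step 21: row=11, L[11]='x', prepend. Next row=LF[11]=12
  step 22: row=12, L[12]='w', prepend. Next row=LF[12]=9
  step 23: row=9, L[9]='v', prepend. Next row=LF[9]=2
Reversed output: vwxwyyzvxywwvvwxzzvyyw$

Answer: vwxwyyzvxywwvvwxzzvyyw$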